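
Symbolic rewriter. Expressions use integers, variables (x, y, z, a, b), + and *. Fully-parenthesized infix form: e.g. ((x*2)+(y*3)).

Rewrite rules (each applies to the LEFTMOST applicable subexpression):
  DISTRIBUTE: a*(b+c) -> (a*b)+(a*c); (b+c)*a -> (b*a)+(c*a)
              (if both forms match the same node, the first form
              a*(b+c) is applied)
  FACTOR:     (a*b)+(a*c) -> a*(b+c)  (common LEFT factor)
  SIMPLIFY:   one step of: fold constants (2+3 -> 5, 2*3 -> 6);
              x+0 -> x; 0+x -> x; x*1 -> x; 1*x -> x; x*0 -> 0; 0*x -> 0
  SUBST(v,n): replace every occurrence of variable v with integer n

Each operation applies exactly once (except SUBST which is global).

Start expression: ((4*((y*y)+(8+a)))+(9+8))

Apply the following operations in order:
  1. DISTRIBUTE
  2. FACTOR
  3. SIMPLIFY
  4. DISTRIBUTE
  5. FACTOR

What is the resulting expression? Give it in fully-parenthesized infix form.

Answer: ((4*((y*y)+(8+a)))+17)

Derivation:
Start: ((4*((y*y)+(8+a)))+(9+8))
Apply DISTRIBUTE at L (target: (4*((y*y)+(8+a)))): ((4*((y*y)+(8+a)))+(9+8)) -> (((4*(y*y))+(4*(8+a)))+(9+8))
Apply FACTOR at L (target: ((4*(y*y))+(4*(8+a)))): (((4*(y*y))+(4*(8+a)))+(9+8)) -> ((4*((y*y)+(8+a)))+(9+8))
Apply SIMPLIFY at R (target: (9+8)): ((4*((y*y)+(8+a)))+(9+8)) -> ((4*((y*y)+(8+a)))+17)
Apply DISTRIBUTE at L (target: (4*((y*y)+(8+a)))): ((4*((y*y)+(8+a)))+17) -> (((4*(y*y))+(4*(8+a)))+17)
Apply FACTOR at L (target: ((4*(y*y))+(4*(8+a)))): (((4*(y*y))+(4*(8+a)))+17) -> ((4*((y*y)+(8+a)))+17)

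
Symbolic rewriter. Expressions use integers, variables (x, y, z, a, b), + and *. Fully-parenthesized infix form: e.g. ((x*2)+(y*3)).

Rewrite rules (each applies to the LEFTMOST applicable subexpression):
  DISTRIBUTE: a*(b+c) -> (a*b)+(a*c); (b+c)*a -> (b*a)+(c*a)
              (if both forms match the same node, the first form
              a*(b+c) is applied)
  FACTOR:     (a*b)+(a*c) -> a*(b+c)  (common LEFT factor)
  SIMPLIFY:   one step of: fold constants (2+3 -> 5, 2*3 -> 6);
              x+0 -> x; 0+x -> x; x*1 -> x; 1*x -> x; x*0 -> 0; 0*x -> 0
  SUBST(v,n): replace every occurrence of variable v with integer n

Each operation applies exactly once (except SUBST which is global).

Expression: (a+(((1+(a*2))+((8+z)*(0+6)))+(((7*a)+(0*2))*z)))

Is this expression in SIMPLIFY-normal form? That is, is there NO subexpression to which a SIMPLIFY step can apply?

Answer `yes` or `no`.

Answer: no

Derivation:
Expression: (a+(((1+(a*2))+((8+z)*(0+6)))+(((7*a)+(0*2))*z)))
Scanning for simplifiable subexpressions (pre-order)...
  at root: (a+(((1+(a*2))+((8+z)*(0+6)))+(((7*a)+(0*2))*z))) (not simplifiable)
  at R: (((1+(a*2))+((8+z)*(0+6)))+(((7*a)+(0*2))*z)) (not simplifiable)
  at RL: ((1+(a*2))+((8+z)*(0+6))) (not simplifiable)
  at RLL: (1+(a*2)) (not simplifiable)
  at RLLR: (a*2) (not simplifiable)
  at RLR: ((8+z)*(0+6)) (not simplifiable)
  at RLRL: (8+z) (not simplifiable)
  at RLRR: (0+6) (SIMPLIFIABLE)
  at RR: (((7*a)+(0*2))*z) (not simplifiable)
  at RRL: ((7*a)+(0*2)) (not simplifiable)
  at RRLL: (7*a) (not simplifiable)
  at RRLR: (0*2) (SIMPLIFIABLE)
Found simplifiable subexpr at path RLRR: (0+6)
One SIMPLIFY step would give: (a+(((1+(a*2))+((8+z)*6))+(((7*a)+(0*2))*z)))
-> NOT in normal form.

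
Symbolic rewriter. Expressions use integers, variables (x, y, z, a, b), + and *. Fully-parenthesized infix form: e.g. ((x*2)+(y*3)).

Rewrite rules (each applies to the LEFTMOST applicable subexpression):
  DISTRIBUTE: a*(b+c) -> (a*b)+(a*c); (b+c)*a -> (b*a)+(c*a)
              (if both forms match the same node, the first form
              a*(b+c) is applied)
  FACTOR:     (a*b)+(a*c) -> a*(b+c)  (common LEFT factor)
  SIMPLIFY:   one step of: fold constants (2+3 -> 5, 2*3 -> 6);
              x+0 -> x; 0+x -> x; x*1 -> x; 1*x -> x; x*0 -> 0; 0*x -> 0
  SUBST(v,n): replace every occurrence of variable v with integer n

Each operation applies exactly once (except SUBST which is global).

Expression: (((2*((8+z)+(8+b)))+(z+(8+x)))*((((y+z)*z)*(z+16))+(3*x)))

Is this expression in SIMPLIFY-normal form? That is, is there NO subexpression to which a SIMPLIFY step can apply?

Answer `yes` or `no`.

Expression: (((2*((8+z)+(8+b)))+(z+(8+x)))*((((y+z)*z)*(z+16))+(3*x)))
Scanning for simplifiable subexpressions (pre-order)...
  at root: (((2*((8+z)+(8+b)))+(z+(8+x)))*((((y+z)*z)*(z+16))+(3*x))) (not simplifiable)
  at L: ((2*((8+z)+(8+b)))+(z+(8+x))) (not simplifiable)
  at LL: (2*((8+z)+(8+b))) (not simplifiable)
  at LLR: ((8+z)+(8+b)) (not simplifiable)
  at LLRL: (8+z) (not simplifiable)
  at LLRR: (8+b) (not simplifiable)
  at LR: (z+(8+x)) (not simplifiable)
  at LRR: (8+x) (not simplifiable)
  at R: ((((y+z)*z)*(z+16))+(3*x)) (not simplifiable)
  at RL: (((y+z)*z)*(z+16)) (not simplifiable)
  at RLL: ((y+z)*z) (not simplifiable)
  at RLLL: (y+z) (not simplifiable)
  at RLR: (z+16) (not simplifiable)
  at RR: (3*x) (not simplifiable)
Result: no simplifiable subexpression found -> normal form.

Answer: yes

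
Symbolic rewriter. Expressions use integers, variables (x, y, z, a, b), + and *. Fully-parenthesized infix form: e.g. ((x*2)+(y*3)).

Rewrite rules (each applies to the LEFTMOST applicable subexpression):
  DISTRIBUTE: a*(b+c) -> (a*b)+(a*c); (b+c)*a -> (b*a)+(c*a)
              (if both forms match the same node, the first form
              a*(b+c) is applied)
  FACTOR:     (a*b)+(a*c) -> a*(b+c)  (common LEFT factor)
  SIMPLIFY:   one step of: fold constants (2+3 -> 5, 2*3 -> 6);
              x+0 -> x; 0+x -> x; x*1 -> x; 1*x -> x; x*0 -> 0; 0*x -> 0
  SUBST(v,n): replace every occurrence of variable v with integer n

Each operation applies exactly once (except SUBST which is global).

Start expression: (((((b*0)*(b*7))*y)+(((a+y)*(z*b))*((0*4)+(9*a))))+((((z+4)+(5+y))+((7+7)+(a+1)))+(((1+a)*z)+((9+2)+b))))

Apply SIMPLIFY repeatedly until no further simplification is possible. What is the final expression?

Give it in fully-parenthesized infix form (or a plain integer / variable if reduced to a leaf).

Start: (((((b*0)*(b*7))*y)+(((a+y)*(z*b))*((0*4)+(9*a))))+((((z+4)+(5+y))+((7+7)+(a+1)))+(((1+a)*z)+((9+2)+b))))
Step 1: at LLLL: (b*0) -> 0; overall: (((((b*0)*(b*7))*y)+(((a+y)*(z*b))*((0*4)+(9*a))))+((((z+4)+(5+y))+((7+7)+(a+1)))+(((1+a)*z)+((9+2)+b)))) -> ((((0*(b*7))*y)+(((a+y)*(z*b))*((0*4)+(9*a))))+((((z+4)+(5+y))+((7+7)+(a+1)))+(((1+a)*z)+((9+2)+b))))
Step 2: at LLL: (0*(b*7)) -> 0; overall: ((((0*(b*7))*y)+(((a+y)*(z*b))*((0*4)+(9*a))))+((((z+4)+(5+y))+((7+7)+(a+1)))+(((1+a)*z)+((9+2)+b)))) -> (((0*y)+(((a+y)*(z*b))*((0*4)+(9*a))))+((((z+4)+(5+y))+((7+7)+(a+1)))+(((1+a)*z)+((9+2)+b))))
Step 3: at LL: (0*y) -> 0; overall: (((0*y)+(((a+y)*(z*b))*((0*4)+(9*a))))+((((z+4)+(5+y))+((7+7)+(a+1)))+(((1+a)*z)+((9+2)+b)))) -> ((0+(((a+y)*(z*b))*((0*4)+(9*a))))+((((z+4)+(5+y))+((7+7)+(a+1)))+(((1+a)*z)+((9+2)+b))))
Step 4: at L: (0+(((a+y)*(z*b))*((0*4)+(9*a)))) -> (((a+y)*(z*b))*((0*4)+(9*a))); overall: ((0+(((a+y)*(z*b))*((0*4)+(9*a))))+((((z+4)+(5+y))+((7+7)+(a+1)))+(((1+a)*z)+((9+2)+b)))) -> ((((a+y)*(z*b))*((0*4)+(9*a)))+((((z+4)+(5+y))+((7+7)+(a+1)))+(((1+a)*z)+((9+2)+b))))
Step 5: at LRL: (0*4) -> 0; overall: ((((a+y)*(z*b))*((0*4)+(9*a)))+((((z+4)+(5+y))+((7+7)+(a+1)))+(((1+a)*z)+((9+2)+b)))) -> ((((a+y)*(z*b))*(0+(9*a)))+((((z+4)+(5+y))+((7+7)+(a+1)))+(((1+a)*z)+((9+2)+b))))
Step 6: at LR: (0+(9*a)) -> (9*a); overall: ((((a+y)*(z*b))*(0+(9*a)))+((((z+4)+(5+y))+((7+7)+(a+1)))+(((1+a)*z)+((9+2)+b)))) -> ((((a+y)*(z*b))*(9*a))+((((z+4)+(5+y))+((7+7)+(a+1)))+(((1+a)*z)+((9+2)+b))))
Step 7: at RLRL: (7+7) -> 14; overall: ((((a+y)*(z*b))*(9*a))+((((z+4)+(5+y))+((7+7)+(a+1)))+(((1+a)*z)+((9+2)+b)))) -> ((((a+y)*(z*b))*(9*a))+((((z+4)+(5+y))+(14+(a+1)))+(((1+a)*z)+((9+2)+b))))
Step 8: at RRRL: (9+2) -> 11; overall: ((((a+y)*(z*b))*(9*a))+((((z+4)+(5+y))+(14+(a+1)))+(((1+a)*z)+((9+2)+b)))) -> ((((a+y)*(z*b))*(9*a))+((((z+4)+(5+y))+(14+(a+1)))+(((1+a)*z)+(11+b))))
Fixed point: ((((a+y)*(z*b))*(9*a))+((((z+4)+(5+y))+(14+(a+1)))+(((1+a)*z)+(11+b))))

Answer: ((((a+y)*(z*b))*(9*a))+((((z+4)+(5+y))+(14+(a+1)))+(((1+a)*z)+(11+b))))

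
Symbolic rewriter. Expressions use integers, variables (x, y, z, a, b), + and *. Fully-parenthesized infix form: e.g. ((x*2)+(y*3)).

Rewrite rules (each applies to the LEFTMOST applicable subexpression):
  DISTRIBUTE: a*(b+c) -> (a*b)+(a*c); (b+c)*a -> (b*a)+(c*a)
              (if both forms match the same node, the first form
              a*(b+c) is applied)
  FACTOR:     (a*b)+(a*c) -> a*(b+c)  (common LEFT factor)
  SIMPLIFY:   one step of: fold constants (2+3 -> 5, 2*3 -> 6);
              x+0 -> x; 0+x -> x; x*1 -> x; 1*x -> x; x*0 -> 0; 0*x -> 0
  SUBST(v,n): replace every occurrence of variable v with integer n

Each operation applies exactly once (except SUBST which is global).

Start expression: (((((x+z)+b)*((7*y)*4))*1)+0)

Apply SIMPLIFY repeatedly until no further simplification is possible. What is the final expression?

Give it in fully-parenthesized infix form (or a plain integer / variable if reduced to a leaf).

Answer: (((x+z)+b)*((7*y)*4))

Derivation:
Start: (((((x+z)+b)*((7*y)*4))*1)+0)
Step 1: at root: (((((x+z)+b)*((7*y)*4))*1)+0) -> ((((x+z)+b)*((7*y)*4))*1); overall: (((((x+z)+b)*((7*y)*4))*1)+0) -> ((((x+z)+b)*((7*y)*4))*1)
Step 2: at root: ((((x+z)+b)*((7*y)*4))*1) -> (((x+z)+b)*((7*y)*4)); overall: ((((x+z)+b)*((7*y)*4))*1) -> (((x+z)+b)*((7*y)*4))
Fixed point: (((x+z)+b)*((7*y)*4))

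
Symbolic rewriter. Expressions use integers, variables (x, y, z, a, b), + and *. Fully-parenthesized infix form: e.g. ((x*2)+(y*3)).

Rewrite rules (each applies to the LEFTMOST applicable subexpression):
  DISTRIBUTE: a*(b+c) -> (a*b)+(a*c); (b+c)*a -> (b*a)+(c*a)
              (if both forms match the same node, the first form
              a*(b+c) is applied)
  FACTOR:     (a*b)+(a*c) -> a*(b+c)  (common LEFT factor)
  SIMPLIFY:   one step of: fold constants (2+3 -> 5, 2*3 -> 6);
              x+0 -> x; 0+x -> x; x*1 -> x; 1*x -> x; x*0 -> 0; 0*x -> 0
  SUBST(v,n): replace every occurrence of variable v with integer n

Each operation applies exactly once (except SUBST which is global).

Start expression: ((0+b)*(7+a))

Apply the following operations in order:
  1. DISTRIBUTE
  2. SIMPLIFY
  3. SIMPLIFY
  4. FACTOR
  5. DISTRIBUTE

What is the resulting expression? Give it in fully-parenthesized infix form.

Answer: ((b*7)+(b*a))

Derivation:
Start: ((0+b)*(7+a))
Apply DISTRIBUTE at root (target: ((0+b)*(7+a))): ((0+b)*(7+a)) -> (((0+b)*7)+((0+b)*a))
Apply SIMPLIFY at LL (target: (0+b)): (((0+b)*7)+((0+b)*a)) -> ((b*7)+((0+b)*a))
Apply SIMPLIFY at RL (target: (0+b)): ((b*7)+((0+b)*a)) -> ((b*7)+(b*a))
Apply FACTOR at root (target: ((b*7)+(b*a))): ((b*7)+(b*a)) -> (b*(7+a))
Apply DISTRIBUTE at root (target: (b*(7+a))): (b*(7+a)) -> ((b*7)+(b*a))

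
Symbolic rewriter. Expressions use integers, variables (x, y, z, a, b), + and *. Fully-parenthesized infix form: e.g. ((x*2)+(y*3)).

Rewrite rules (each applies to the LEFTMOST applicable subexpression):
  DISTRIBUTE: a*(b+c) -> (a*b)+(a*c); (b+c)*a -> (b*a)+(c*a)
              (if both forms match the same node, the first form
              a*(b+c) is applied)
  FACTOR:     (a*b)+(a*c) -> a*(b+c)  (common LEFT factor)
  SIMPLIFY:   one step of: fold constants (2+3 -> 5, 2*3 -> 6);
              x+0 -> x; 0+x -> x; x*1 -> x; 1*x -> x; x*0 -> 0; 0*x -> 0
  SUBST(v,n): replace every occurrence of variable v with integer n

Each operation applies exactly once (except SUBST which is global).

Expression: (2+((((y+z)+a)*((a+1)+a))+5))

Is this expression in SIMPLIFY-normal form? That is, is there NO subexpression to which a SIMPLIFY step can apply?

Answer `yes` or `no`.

Expression: (2+((((y+z)+a)*((a+1)+a))+5))
Scanning for simplifiable subexpressions (pre-order)...
  at root: (2+((((y+z)+a)*((a+1)+a))+5)) (not simplifiable)
  at R: ((((y+z)+a)*((a+1)+a))+5) (not simplifiable)
  at RL: (((y+z)+a)*((a+1)+a)) (not simplifiable)
  at RLL: ((y+z)+a) (not simplifiable)
  at RLLL: (y+z) (not simplifiable)
  at RLR: ((a+1)+a) (not simplifiable)
  at RLRL: (a+1) (not simplifiable)
Result: no simplifiable subexpression found -> normal form.

Answer: yes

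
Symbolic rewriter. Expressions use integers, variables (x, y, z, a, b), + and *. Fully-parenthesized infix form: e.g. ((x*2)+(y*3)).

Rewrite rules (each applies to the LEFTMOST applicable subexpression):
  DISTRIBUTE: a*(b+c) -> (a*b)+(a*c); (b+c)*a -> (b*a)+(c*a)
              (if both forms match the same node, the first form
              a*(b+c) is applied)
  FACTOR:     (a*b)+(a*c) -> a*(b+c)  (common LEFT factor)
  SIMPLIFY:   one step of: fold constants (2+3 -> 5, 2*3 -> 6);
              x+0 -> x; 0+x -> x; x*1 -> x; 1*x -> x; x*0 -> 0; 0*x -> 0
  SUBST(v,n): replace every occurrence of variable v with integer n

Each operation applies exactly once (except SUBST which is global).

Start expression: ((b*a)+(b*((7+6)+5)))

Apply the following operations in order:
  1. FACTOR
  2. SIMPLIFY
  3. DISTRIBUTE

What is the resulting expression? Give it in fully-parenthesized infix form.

Start: ((b*a)+(b*((7+6)+5)))
Apply FACTOR at root (target: ((b*a)+(b*((7+6)+5)))): ((b*a)+(b*((7+6)+5))) -> (b*(a+((7+6)+5)))
Apply SIMPLIFY at RRL (target: (7+6)): (b*(a+((7+6)+5))) -> (b*(a+(13+5)))
Apply DISTRIBUTE at root (target: (b*(a+(13+5)))): (b*(a+(13+5))) -> ((b*a)+(b*(13+5)))

Answer: ((b*a)+(b*(13+5)))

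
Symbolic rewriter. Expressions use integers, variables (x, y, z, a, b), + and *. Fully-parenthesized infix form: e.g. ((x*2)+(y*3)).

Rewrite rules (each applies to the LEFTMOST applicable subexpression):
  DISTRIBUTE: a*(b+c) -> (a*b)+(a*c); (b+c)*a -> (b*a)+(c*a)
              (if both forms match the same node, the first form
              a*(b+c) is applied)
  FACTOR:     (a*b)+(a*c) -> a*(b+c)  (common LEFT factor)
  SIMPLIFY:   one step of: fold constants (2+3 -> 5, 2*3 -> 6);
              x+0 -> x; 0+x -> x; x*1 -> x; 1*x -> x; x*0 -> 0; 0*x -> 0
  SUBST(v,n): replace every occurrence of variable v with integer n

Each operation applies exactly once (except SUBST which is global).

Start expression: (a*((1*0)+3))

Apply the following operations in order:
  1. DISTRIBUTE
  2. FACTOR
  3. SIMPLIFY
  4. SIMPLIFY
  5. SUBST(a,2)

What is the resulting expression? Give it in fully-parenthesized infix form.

Start: (a*((1*0)+3))
Apply DISTRIBUTE at root (target: (a*((1*0)+3))): (a*((1*0)+3)) -> ((a*(1*0))+(a*3))
Apply FACTOR at root (target: ((a*(1*0))+(a*3))): ((a*(1*0))+(a*3)) -> (a*((1*0)+3))
Apply SIMPLIFY at RL (target: (1*0)): (a*((1*0)+3)) -> (a*(0+3))
Apply SIMPLIFY at R (target: (0+3)): (a*(0+3)) -> (a*3)
Apply SUBST(a,2): (a*3) -> (2*3)

Answer: (2*3)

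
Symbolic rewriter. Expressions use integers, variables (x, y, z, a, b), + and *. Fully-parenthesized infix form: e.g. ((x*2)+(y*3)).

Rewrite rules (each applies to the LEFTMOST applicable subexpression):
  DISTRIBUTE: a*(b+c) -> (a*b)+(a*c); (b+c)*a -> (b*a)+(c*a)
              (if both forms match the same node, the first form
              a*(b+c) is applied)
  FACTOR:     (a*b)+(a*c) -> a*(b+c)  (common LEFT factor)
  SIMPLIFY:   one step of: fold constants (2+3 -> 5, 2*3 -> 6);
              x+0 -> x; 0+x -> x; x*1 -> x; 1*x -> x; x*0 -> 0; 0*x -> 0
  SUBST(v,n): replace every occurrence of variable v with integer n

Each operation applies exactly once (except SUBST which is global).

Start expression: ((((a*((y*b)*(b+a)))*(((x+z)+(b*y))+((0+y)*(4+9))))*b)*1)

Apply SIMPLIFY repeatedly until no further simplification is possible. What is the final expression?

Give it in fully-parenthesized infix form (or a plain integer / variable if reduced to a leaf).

Start: ((((a*((y*b)*(b+a)))*(((x+z)+(b*y))+((0+y)*(4+9))))*b)*1)
Step 1: at root: ((((a*((y*b)*(b+a)))*(((x+z)+(b*y))+((0+y)*(4+9))))*b)*1) -> (((a*((y*b)*(b+a)))*(((x+z)+(b*y))+((0+y)*(4+9))))*b); overall: ((((a*((y*b)*(b+a)))*(((x+z)+(b*y))+((0+y)*(4+9))))*b)*1) -> (((a*((y*b)*(b+a)))*(((x+z)+(b*y))+((0+y)*(4+9))))*b)
Step 2: at LRRL: (0+y) -> y; overall: (((a*((y*b)*(b+a)))*(((x+z)+(b*y))+((0+y)*(4+9))))*b) -> (((a*((y*b)*(b+a)))*(((x+z)+(b*y))+(y*(4+9))))*b)
Step 3: at LRRR: (4+9) -> 13; overall: (((a*((y*b)*(b+a)))*(((x+z)+(b*y))+(y*(4+9))))*b) -> (((a*((y*b)*(b+a)))*(((x+z)+(b*y))+(y*13)))*b)
Fixed point: (((a*((y*b)*(b+a)))*(((x+z)+(b*y))+(y*13)))*b)

Answer: (((a*((y*b)*(b+a)))*(((x+z)+(b*y))+(y*13)))*b)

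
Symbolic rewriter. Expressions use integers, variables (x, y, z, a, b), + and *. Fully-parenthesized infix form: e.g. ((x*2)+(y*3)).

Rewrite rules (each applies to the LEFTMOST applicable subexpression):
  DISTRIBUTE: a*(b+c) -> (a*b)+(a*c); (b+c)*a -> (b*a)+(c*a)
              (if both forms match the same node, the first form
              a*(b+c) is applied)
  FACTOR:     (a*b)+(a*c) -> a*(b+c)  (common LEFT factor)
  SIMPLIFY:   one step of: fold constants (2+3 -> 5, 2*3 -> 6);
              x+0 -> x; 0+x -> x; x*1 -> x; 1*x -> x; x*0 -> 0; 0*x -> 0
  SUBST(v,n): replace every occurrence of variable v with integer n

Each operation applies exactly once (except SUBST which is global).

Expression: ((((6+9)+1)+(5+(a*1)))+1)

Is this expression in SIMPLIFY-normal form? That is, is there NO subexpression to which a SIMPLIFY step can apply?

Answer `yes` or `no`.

Answer: no

Derivation:
Expression: ((((6+9)+1)+(5+(a*1)))+1)
Scanning for simplifiable subexpressions (pre-order)...
  at root: ((((6+9)+1)+(5+(a*1)))+1) (not simplifiable)
  at L: (((6+9)+1)+(5+(a*1))) (not simplifiable)
  at LL: ((6+9)+1) (not simplifiable)
  at LLL: (6+9) (SIMPLIFIABLE)
  at LR: (5+(a*1)) (not simplifiable)
  at LRR: (a*1) (SIMPLIFIABLE)
Found simplifiable subexpr at path LLL: (6+9)
One SIMPLIFY step would give: (((15+1)+(5+(a*1)))+1)
-> NOT in normal form.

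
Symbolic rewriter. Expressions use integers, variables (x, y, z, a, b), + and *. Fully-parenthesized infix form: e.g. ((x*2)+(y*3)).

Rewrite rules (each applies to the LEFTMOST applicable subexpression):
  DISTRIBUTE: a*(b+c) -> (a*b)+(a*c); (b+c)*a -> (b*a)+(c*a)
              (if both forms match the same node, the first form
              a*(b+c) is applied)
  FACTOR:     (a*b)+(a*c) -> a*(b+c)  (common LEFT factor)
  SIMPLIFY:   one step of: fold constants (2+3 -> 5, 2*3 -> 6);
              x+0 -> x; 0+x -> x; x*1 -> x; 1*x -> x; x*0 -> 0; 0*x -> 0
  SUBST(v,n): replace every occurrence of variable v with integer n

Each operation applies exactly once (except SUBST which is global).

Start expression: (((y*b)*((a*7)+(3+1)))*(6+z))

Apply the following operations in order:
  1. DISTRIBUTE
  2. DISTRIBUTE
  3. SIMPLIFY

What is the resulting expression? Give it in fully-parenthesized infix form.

Answer: (((((y*b)*(a*7))+((y*b)*4))*6)+(((y*b)*((a*7)+(3+1)))*z))

Derivation:
Start: (((y*b)*((a*7)+(3+1)))*(6+z))
Apply DISTRIBUTE at root (target: (((y*b)*((a*7)+(3+1)))*(6+z))): (((y*b)*((a*7)+(3+1)))*(6+z)) -> ((((y*b)*((a*7)+(3+1)))*6)+(((y*b)*((a*7)+(3+1)))*z))
Apply DISTRIBUTE at LL (target: ((y*b)*((a*7)+(3+1)))): ((((y*b)*((a*7)+(3+1)))*6)+(((y*b)*((a*7)+(3+1)))*z)) -> (((((y*b)*(a*7))+((y*b)*(3+1)))*6)+(((y*b)*((a*7)+(3+1)))*z))
Apply SIMPLIFY at LLRR (target: (3+1)): (((((y*b)*(a*7))+((y*b)*(3+1)))*6)+(((y*b)*((a*7)+(3+1)))*z)) -> (((((y*b)*(a*7))+((y*b)*4))*6)+(((y*b)*((a*7)+(3+1)))*z))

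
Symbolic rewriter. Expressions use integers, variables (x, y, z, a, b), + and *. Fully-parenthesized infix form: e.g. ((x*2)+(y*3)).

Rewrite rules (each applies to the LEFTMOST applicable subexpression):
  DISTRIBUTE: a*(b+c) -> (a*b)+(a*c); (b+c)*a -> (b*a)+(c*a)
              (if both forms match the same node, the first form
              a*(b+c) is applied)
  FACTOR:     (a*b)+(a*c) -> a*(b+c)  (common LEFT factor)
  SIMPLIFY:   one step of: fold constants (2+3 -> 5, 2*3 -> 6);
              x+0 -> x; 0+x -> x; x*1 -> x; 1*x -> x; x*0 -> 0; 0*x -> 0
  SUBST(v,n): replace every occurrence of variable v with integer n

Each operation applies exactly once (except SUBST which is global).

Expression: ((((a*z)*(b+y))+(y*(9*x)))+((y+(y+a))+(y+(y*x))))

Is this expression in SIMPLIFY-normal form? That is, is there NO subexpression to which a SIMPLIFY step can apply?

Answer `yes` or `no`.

Expression: ((((a*z)*(b+y))+(y*(9*x)))+((y+(y+a))+(y+(y*x))))
Scanning for simplifiable subexpressions (pre-order)...
  at root: ((((a*z)*(b+y))+(y*(9*x)))+((y+(y+a))+(y+(y*x)))) (not simplifiable)
  at L: (((a*z)*(b+y))+(y*(9*x))) (not simplifiable)
  at LL: ((a*z)*(b+y)) (not simplifiable)
  at LLL: (a*z) (not simplifiable)
  at LLR: (b+y) (not simplifiable)
  at LR: (y*(9*x)) (not simplifiable)
  at LRR: (9*x) (not simplifiable)
  at R: ((y+(y+a))+(y+(y*x))) (not simplifiable)
  at RL: (y+(y+a)) (not simplifiable)
  at RLR: (y+a) (not simplifiable)
  at RR: (y+(y*x)) (not simplifiable)
  at RRR: (y*x) (not simplifiable)
Result: no simplifiable subexpression found -> normal form.

Answer: yes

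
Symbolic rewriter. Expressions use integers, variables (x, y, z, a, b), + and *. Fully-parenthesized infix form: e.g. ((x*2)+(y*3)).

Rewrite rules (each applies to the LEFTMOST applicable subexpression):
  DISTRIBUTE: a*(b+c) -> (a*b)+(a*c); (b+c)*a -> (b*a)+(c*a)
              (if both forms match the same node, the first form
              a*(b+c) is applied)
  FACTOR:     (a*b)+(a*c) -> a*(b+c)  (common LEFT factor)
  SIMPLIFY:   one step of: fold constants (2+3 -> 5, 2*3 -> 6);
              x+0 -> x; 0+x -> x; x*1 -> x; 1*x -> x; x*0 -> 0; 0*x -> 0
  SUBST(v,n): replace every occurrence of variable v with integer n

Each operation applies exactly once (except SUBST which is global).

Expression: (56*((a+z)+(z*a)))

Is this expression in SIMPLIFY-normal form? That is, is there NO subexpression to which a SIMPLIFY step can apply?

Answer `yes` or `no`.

Answer: yes

Derivation:
Expression: (56*((a+z)+(z*a)))
Scanning for simplifiable subexpressions (pre-order)...
  at root: (56*((a+z)+(z*a))) (not simplifiable)
  at R: ((a+z)+(z*a)) (not simplifiable)
  at RL: (a+z) (not simplifiable)
  at RR: (z*a) (not simplifiable)
Result: no simplifiable subexpression found -> normal form.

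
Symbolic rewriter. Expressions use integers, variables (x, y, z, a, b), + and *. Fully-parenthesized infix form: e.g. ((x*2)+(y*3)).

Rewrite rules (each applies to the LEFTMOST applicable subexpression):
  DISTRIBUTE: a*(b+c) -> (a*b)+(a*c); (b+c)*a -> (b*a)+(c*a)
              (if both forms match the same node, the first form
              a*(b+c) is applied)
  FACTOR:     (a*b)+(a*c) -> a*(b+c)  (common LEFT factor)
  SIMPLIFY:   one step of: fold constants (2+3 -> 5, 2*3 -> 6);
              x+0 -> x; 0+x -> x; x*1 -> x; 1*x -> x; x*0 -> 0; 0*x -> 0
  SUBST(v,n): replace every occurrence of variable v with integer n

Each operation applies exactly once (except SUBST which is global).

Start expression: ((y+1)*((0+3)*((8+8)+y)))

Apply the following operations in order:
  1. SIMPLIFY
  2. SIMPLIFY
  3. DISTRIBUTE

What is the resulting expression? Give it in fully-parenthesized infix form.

Answer: ((y*(3*(16+y)))+(1*(3*(16+y))))

Derivation:
Start: ((y+1)*((0+3)*((8+8)+y)))
Apply SIMPLIFY at RL (target: (0+3)): ((y+1)*((0+3)*((8+8)+y))) -> ((y+1)*(3*((8+8)+y)))
Apply SIMPLIFY at RRL (target: (8+8)): ((y+1)*(3*((8+8)+y))) -> ((y+1)*(3*(16+y)))
Apply DISTRIBUTE at root (target: ((y+1)*(3*(16+y)))): ((y+1)*(3*(16+y))) -> ((y*(3*(16+y)))+(1*(3*(16+y))))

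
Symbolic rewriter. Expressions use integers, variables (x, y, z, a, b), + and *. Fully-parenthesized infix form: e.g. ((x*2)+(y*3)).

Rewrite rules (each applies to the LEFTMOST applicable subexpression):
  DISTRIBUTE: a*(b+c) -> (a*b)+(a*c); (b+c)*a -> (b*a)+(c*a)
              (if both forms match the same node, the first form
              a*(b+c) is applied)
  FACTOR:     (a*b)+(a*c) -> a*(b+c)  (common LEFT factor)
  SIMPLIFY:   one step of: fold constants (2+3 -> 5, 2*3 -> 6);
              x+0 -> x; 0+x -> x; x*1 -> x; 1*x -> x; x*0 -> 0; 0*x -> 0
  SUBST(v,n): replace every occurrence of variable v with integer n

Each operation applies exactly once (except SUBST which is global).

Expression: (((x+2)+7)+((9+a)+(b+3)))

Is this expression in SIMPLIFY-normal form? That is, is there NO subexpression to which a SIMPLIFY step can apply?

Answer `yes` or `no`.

Expression: (((x+2)+7)+((9+a)+(b+3)))
Scanning for simplifiable subexpressions (pre-order)...
  at root: (((x+2)+7)+((9+a)+(b+3))) (not simplifiable)
  at L: ((x+2)+7) (not simplifiable)
  at LL: (x+2) (not simplifiable)
  at R: ((9+a)+(b+3)) (not simplifiable)
  at RL: (9+a) (not simplifiable)
  at RR: (b+3) (not simplifiable)
Result: no simplifiable subexpression found -> normal form.

Answer: yes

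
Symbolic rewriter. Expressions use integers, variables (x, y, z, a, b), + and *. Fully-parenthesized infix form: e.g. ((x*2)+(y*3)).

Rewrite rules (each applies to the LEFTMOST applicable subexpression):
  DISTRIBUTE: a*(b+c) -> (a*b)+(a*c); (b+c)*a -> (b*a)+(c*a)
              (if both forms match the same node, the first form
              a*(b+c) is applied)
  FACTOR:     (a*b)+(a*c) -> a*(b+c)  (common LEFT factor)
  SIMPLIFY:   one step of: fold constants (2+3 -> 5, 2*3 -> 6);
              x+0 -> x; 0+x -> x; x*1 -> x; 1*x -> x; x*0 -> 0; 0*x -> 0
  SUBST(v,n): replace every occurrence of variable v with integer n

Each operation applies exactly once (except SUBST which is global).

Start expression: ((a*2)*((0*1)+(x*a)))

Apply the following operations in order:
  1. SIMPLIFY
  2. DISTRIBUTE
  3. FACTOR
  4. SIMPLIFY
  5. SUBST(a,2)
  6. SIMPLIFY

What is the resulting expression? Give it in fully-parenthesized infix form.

Answer: (4*(x*2))

Derivation:
Start: ((a*2)*((0*1)+(x*a)))
Apply SIMPLIFY at RL (target: (0*1)): ((a*2)*((0*1)+(x*a))) -> ((a*2)*(0+(x*a)))
Apply DISTRIBUTE at root (target: ((a*2)*(0+(x*a)))): ((a*2)*(0+(x*a))) -> (((a*2)*0)+((a*2)*(x*a)))
Apply FACTOR at root (target: (((a*2)*0)+((a*2)*(x*a)))): (((a*2)*0)+((a*2)*(x*a))) -> ((a*2)*(0+(x*a)))
Apply SIMPLIFY at R (target: (0+(x*a))): ((a*2)*(0+(x*a))) -> ((a*2)*(x*a))
Apply SUBST(a,2): ((a*2)*(x*a)) -> ((2*2)*(x*2))
Apply SIMPLIFY at L (target: (2*2)): ((2*2)*(x*2)) -> (4*(x*2))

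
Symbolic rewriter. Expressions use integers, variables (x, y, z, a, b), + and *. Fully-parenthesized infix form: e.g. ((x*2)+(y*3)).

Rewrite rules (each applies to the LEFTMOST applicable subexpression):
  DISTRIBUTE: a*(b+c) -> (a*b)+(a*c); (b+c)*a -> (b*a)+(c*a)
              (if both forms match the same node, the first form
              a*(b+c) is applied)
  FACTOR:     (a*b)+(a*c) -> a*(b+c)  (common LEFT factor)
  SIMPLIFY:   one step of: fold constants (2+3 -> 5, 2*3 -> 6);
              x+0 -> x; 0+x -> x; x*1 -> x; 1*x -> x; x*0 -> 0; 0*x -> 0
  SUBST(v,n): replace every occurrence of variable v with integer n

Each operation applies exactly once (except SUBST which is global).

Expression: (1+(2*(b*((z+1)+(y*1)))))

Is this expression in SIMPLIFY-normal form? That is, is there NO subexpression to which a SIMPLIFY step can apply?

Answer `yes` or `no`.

Answer: no

Derivation:
Expression: (1+(2*(b*((z+1)+(y*1)))))
Scanning for simplifiable subexpressions (pre-order)...
  at root: (1+(2*(b*((z+1)+(y*1))))) (not simplifiable)
  at R: (2*(b*((z+1)+(y*1)))) (not simplifiable)
  at RR: (b*((z+1)+(y*1))) (not simplifiable)
  at RRR: ((z+1)+(y*1)) (not simplifiable)
  at RRRL: (z+1) (not simplifiable)
  at RRRR: (y*1) (SIMPLIFIABLE)
Found simplifiable subexpr at path RRRR: (y*1)
One SIMPLIFY step would give: (1+(2*(b*((z+1)+y))))
-> NOT in normal form.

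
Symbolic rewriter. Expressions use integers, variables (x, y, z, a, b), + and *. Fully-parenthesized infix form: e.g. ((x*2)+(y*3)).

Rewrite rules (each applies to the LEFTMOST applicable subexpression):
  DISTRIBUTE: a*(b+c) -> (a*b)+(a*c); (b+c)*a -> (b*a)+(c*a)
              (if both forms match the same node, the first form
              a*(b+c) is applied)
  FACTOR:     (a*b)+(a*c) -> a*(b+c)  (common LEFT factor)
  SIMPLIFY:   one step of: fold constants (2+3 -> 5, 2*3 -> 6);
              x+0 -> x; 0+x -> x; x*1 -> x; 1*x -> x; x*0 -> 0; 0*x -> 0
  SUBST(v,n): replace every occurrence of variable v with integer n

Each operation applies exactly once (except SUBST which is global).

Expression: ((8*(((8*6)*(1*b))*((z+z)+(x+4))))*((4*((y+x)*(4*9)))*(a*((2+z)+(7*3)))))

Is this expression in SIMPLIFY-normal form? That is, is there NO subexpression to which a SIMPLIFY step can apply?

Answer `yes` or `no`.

Expression: ((8*(((8*6)*(1*b))*((z+z)+(x+4))))*((4*((y+x)*(4*9)))*(a*((2+z)+(7*3)))))
Scanning for simplifiable subexpressions (pre-order)...
  at root: ((8*(((8*6)*(1*b))*((z+z)+(x+4))))*((4*((y+x)*(4*9)))*(a*((2+z)+(7*3))))) (not simplifiable)
  at L: (8*(((8*6)*(1*b))*((z+z)+(x+4)))) (not simplifiable)
  at LR: (((8*6)*(1*b))*((z+z)+(x+4))) (not simplifiable)
  at LRL: ((8*6)*(1*b)) (not simplifiable)
  at LRLL: (8*6) (SIMPLIFIABLE)
  at LRLR: (1*b) (SIMPLIFIABLE)
  at LRR: ((z+z)+(x+4)) (not simplifiable)
  at LRRL: (z+z) (not simplifiable)
  at LRRR: (x+4) (not simplifiable)
  at R: ((4*((y+x)*(4*9)))*(a*((2+z)+(7*3)))) (not simplifiable)
  at RL: (4*((y+x)*(4*9))) (not simplifiable)
  at RLR: ((y+x)*(4*9)) (not simplifiable)
  at RLRL: (y+x) (not simplifiable)
  at RLRR: (4*9) (SIMPLIFIABLE)
  at RR: (a*((2+z)+(7*3))) (not simplifiable)
  at RRR: ((2+z)+(7*3)) (not simplifiable)
  at RRRL: (2+z) (not simplifiable)
  at RRRR: (7*3) (SIMPLIFIABLE)
Found simplifiable subexpr at path LRLL: (8*6)
One SIMPLIFY step would give: ((8*((48*(1*b))*((z+z)+(x+4))))*((4*((y+x)*(4*9)))*(a*((2+z)+(7*3)))))
-> NOT in normal form.

Answer: no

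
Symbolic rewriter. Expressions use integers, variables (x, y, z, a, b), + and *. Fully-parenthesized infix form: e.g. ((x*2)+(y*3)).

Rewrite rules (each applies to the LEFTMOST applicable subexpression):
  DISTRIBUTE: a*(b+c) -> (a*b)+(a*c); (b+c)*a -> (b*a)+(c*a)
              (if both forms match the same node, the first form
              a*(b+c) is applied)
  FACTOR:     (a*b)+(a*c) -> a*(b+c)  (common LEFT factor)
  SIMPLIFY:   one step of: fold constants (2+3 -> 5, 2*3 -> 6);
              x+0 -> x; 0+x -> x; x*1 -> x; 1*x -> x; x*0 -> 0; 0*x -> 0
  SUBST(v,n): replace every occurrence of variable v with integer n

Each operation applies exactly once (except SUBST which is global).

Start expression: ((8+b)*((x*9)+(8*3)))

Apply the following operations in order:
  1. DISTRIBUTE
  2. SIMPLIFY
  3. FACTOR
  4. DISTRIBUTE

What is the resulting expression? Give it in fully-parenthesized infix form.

Start: ((8+b)*((x*9)+(8*3)))
Apply DISTRIBUTE at root (target: ((8+b)*((x*9)+(8*3)))): ((8+b)*((x*9)+(8*3))) -> (((8+b)*(x*9))+((8+b)*(8*3)))
Apply SIMPLIFY at RR (target: (8*3)): (((8+b)*(x*9))+((8+b)*(8*3))) -> (((8+b)*(x*9))+((8+b)*24))
Apply FACTOR at root (target: (((8+b)*(x*9))+((8+b)*24))): (((8+b)*(x*9))+((8+b)*24)) -> ((8+b)*((x*9)+24))
Apply DISTRIBUTE at root (target: ((8+b)*((x*9)+24))): ((8+b)*((x*9)+24)) -> (((8+b)*(x*9))+((8+b)*24))

Answer: (((8+b)*(x*9))+((8+b)*24))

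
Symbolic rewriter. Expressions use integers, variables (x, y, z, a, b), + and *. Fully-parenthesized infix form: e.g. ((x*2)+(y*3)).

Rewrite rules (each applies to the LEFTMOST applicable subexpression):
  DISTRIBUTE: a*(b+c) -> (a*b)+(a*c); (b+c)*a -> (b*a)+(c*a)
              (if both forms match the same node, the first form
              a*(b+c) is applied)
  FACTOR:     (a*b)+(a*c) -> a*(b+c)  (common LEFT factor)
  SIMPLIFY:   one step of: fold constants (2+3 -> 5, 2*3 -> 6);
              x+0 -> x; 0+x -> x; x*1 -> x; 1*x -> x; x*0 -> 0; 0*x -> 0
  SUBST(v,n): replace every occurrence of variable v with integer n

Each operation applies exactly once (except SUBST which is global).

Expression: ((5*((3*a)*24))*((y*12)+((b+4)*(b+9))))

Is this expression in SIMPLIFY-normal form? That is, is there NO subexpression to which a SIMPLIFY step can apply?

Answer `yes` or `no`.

Expression: ((5*((3*a)*24))*((y*12)+((b+4)*(b+9))))
Scanning for simplifiable subexpressions (pre-order)...
  at root: ((5*((3*a)*24))*((y*12)+((b+4)*(b+9)))) (not simplifiable)
  at L: (5*((3*a)*24)) (not simplifiable)
  at LR: ((3*a)*24) (not simplifiable)
  at LRL: (3*a) (not simplifiable)
  at R: ((y*12)+((b+4)*(b+9))) (not simplifiable)
  at RL: (y*12) (not simplifiable)
  at RR: ((b+4)*(b+9)) (not simplifiable)
  at RRL: (b+4) (not simplifiable)
  at RRR: (b+9) (not simplifiable)
Result: no simplifiable subexpression found -> normal form.

Answer: yes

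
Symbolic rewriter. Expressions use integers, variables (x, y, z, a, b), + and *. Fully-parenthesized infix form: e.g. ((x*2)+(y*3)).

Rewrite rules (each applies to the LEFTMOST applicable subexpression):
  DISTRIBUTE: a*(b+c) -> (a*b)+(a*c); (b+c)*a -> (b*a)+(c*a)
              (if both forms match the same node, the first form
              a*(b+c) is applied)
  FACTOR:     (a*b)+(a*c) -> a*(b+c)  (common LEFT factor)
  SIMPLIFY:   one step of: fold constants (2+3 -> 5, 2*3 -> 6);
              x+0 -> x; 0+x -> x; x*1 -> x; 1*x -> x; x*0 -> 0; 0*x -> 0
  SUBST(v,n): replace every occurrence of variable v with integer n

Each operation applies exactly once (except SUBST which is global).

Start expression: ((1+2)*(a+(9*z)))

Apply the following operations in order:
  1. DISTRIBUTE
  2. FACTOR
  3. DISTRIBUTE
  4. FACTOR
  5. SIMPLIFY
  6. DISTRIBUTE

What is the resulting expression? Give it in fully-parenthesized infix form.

Answer: ((3*a)+(3*(9*z)))

Derivation:
Start: ((1+2)*(a+(9*z)))
Apply DISTRIBUTE at root (target: ((1+2)*(a+(9*z)))): ((1+2)*(a+(9*z))) -> (((1+2)*a)+((1+2)*(9*z)))
Apply FACTOR at root (target: (((1+2)*a)+((1+2)*(9*z)))): (((1+2)*a)+((1+2)*(9*z))) -> ((1+2)*(a+(9*z)))
Apply DISTRIBUTE at root (target: ((1+2)*(a+(9*z)))): ((1+2)*(a+(9*z))) -> (((1+2)*a)+((1+2)*(9*z)))
Apply FACTOR at root (target: (((1+2)*a)+((1+2)*(9*z)))): (((1+2)*a)+((1+2)*(9*z))) -> ((1+2)*(a+(9*z)))
Apply SIMPLIFY at L (target: (1+2)): ((1+2)*(a+(9*z))) -> (3*(a+(9*z)))
Apply DISTRIBUTE at root (target: (3*(a+(9*z)))): (3*(a+(9*z))) -> ((3*a)+(3*(9*z)))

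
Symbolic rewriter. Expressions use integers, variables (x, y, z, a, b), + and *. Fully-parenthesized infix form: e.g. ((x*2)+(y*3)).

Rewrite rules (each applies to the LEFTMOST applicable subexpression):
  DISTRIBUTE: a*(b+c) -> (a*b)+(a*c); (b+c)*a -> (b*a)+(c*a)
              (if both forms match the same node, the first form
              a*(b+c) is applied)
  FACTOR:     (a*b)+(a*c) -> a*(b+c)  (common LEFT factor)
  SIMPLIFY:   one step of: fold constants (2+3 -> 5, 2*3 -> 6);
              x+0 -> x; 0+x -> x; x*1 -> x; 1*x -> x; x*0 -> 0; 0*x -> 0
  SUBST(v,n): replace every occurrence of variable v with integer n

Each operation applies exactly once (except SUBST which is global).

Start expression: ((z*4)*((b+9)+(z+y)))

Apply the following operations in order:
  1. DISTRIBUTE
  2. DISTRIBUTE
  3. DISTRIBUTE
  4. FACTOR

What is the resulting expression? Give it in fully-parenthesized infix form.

Start: ((z*4)*((b+9)+(z+y)))
Apply DISTRIBUTE at root (target: ((z*4)*((b+9)+(z+y)))): ((z*4)*((b+9)+(z+y))) -> (((z*4)*(b+9))+((z*4)*(z+y)))
Apply DISTRIBUTE at L (target: ((z*4)*(b+9))): (((z*4)*(b+9))+((z*4)*(z+y))) -> ((((z*4)*b)+((z*4)*9))+((z*4)*(z+y)))
Apply DISTRIBUTE at R (target: ((z*4)*(z+y))): ((((z*4)*b)+((z*4)*9))+((z*4)*(z+y))) -> ((((z*4)*b)+((z*4)*9))+(((z*4)*z)+((z*4)*y)))
Apply FACTOR at L (target: (((z*4)*b)+((z*4)*9))): ((((z*4)*b)+((z*4)*9))+(((z*4)*z)+((z*4)*y))) -> (((z*4)*(b+9))+(((z*4)*z)+((z*4)*y)))

Answer: (((z*4)*(b+9))+(((z*4)*z)+((z*4)*y)))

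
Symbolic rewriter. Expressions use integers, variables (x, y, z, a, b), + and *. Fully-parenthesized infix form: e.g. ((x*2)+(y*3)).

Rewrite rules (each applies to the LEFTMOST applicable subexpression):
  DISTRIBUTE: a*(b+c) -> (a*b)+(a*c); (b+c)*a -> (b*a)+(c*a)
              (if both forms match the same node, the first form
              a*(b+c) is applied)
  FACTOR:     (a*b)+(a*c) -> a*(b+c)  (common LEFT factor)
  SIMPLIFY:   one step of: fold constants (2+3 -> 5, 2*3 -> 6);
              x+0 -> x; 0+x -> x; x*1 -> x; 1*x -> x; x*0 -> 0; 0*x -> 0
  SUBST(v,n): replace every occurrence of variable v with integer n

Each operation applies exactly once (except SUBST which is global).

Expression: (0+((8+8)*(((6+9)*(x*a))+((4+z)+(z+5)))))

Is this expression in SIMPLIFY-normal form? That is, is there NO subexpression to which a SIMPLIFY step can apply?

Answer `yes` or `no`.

Answer: no

Derivation:
Expression: (0+((8+8)*(((6+9)*(x*a))+((4+z)+(z+5)))))
Scanning for simplifiable subexpressions (pre-order)...
  at root: (0+((8+8)*(((6+9)*(x*a))+((4+z)+(z+5))))) (SIMPLIFIABLE)
  at R: ((8+8)*(((6+9)*(x*a))+((4+z)+(z+5)))) (not simplifiable)
  at RL: (8+8) (SIMPLIFIABLE)
  at RR: (((6+9)*(x*a))+((4+z)+(z+5))) (not simplifiable)
  at RRL: ((6+9)*(x*a)) (not simplifiable)
  at RRLL: (6+9) (SIMPLIFIABLE)
  at RRLR: (x*a) (not simplifiable)
  at RRR: ((4+z)+(z+5)) (not simplifiable)
  at RRRL: (4+z) (not simplifiable)
  at RRRR: (z+5) (not simplifiable)
Found simplifiable subexpr at path root: (0+((8+8)*(((6+9)*(x*a))+((4+z)+(z+5)))))
One SIMPLIFY step would give: ((8+8)*(((6+9)*(x*a))+((4+z)+(z+5))))
-> NOT in normal form.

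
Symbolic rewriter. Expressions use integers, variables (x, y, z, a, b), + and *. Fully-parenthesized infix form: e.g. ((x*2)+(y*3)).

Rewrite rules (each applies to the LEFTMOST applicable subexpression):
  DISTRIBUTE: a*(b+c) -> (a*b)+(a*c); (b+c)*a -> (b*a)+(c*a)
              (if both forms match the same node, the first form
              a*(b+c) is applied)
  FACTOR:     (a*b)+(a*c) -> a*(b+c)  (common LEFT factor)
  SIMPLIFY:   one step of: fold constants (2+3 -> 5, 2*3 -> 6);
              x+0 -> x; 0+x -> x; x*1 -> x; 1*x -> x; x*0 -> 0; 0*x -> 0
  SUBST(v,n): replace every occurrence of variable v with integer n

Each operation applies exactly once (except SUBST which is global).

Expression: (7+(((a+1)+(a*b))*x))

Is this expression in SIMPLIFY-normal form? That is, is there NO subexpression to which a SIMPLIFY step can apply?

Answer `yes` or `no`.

Answer: yes

Derivation:
Expression: (7+(((a+1)+(a*b))*x))
Scanning for simplifiable subexpressions (pre-order)...
  at root: (7+(((a+1)+(a*b))*x)) (not simplifiable)
  at R: (((a+1)+(a*b))*x) (not simplifiable)
  at RL: ((a+1)+(a*b)) (not simplifiable)
  at RLL: (a+1) (not simplifiable)
  at RLR: (a*b) (not simplifiable)
Result: no simplifiable subexpression found -> normal form.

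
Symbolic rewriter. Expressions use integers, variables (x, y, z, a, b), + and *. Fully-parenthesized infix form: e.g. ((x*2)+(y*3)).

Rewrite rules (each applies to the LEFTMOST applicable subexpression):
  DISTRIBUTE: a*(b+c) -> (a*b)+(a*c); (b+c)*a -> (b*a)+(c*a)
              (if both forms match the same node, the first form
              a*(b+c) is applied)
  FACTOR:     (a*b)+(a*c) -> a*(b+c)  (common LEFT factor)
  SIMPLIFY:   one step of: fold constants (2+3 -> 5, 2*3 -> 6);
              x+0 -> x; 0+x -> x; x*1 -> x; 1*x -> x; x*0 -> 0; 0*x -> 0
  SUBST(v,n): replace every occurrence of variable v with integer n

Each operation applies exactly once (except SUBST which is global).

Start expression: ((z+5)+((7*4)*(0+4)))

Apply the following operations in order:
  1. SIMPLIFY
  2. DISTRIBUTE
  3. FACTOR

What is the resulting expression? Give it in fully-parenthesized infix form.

Start: ((z+5)+((7*4)*(0+4)))
Apply SIMPLIFY at RL (target: (7*4)): ((z+5)+((7*4)*(0+4))) -> ((z+5)+(28*(0+4)))
Apply DISTRIBUTE at R (target: (28*(0+4))): ((z+5)+(28*(0+4))) -> ((z+5)+((28*0)+(28*4)))
Apply FACTOR at R (target: ((28*0)+(28*4))): ((z+5)+((28*0)+(28*4))) -> ((z+5)+(28*(0+4)))

Answer: ((z+5)+(28*(0+4)))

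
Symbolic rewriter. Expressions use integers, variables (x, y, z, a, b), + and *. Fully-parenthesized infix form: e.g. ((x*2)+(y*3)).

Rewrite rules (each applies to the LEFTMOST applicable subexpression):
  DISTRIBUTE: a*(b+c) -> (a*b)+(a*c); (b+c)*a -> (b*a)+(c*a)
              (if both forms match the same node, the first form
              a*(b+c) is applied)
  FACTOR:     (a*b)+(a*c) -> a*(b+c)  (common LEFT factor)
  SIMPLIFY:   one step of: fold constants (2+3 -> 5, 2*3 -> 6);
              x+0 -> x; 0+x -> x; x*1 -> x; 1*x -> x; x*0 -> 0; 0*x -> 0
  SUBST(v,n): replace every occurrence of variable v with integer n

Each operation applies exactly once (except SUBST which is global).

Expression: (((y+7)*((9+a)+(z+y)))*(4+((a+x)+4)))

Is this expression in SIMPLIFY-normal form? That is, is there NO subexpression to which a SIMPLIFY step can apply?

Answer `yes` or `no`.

Answer: yes

Derivation:
Expression: (((y+7)*((9+a)+(z+y)))*(4+((a+x)+4)))
Scanning for simplifiable subexpressions (pre-order)...
  at root: (((y+7)*((9+a)+(z+y)))*(4+((a+x)+4))) (not simplifiable)
  at L: ((y+7)*((9+a)+(z+y))) (not simplifiable)
  at LL: (y+7) (not simplifiable)
  at LR: ((9+a)+(z+y)) (not simplifiable)
  at LRL: (9+a) (not simplifiable)
  at LRR: (z+y) (not simplifiable)
  at R: (4+((a+x)+4)) (not simplifiable)
  at RR: ((a+x)+4) (not simplifiable)
  at RRL: (a+x) (not simplifiable)
Result: no simplifiable subexpression found -> normal form.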